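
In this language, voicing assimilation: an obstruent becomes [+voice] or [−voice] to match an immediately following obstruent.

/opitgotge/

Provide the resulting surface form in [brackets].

[opidgodge]

/t/ before /g/ (voiced) → [d]
/t/ before /g/ (voiced) → [d]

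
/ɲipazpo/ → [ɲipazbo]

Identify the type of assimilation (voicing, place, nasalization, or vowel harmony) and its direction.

voicing assimilation, progressive

/p/→[b].
Each target copies a feature from the preceding segment, so the direction is progressive.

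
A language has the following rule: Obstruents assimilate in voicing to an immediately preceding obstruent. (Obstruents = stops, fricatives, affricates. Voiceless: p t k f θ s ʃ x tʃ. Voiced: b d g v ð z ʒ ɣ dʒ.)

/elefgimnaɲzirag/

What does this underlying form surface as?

[elefkimnaɲzirag]

/g/ after /f/ (voiceless) → [k]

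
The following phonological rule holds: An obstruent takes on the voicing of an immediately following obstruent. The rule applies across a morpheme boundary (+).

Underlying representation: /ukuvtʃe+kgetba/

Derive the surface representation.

[ukuftʃe+ggedba]

/v/ before /tʃ/ (voiceless) → [f]
/k/ before /g/ (voiced) → [g]
/t/ before /b/ (voiced) → [d]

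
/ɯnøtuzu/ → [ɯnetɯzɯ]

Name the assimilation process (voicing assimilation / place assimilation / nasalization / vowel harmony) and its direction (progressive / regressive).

vowel harmony, progressive

/ø/→[e] /u/→[ɯ] /u/→[ɯ].
Vowels agree with the first vowel, so the harmony is progressive.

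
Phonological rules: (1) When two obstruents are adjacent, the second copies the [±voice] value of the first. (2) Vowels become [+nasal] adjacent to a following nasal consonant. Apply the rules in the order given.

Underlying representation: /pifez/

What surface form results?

Rule 1: no segment meets the rule's conditions; no change.
After rule 1: pifez
Rule 2: no segment meets the rule's conditions; no change.

[pifez]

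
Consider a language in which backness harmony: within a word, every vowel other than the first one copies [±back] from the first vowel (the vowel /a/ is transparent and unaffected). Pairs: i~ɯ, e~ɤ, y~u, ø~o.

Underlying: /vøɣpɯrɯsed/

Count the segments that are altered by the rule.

2

/ɯ/ harmonizes with /ø/ ([-back]) → [i]
/ɯ/ harmonizes with /ø/ ([-back]) → [i]
2 segments change.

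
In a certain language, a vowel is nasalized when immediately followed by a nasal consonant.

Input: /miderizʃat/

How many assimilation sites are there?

No segment meets the rule's conditions.

0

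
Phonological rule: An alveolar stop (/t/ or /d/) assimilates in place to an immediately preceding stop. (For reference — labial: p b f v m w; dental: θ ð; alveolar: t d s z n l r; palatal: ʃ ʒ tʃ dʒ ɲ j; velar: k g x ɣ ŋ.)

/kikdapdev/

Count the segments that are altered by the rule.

/d/ after /k/ (velar) → [g]
/d/ after /p/ (labial) → [b]
2 segments change.

2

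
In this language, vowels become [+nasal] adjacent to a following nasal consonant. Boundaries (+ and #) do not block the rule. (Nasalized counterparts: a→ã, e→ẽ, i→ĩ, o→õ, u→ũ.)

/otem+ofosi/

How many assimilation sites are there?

1

/e/ before nasal /m/ → [ẽ]
1 segment changes.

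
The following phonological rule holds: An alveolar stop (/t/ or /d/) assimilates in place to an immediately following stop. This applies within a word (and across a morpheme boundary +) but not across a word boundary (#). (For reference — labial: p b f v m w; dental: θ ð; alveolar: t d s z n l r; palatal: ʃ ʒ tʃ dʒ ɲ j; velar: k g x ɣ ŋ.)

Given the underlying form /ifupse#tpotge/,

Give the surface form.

/t/ before /p/ (labial) → [p]
/t/ before /g/ (velar) → [k]

[ifupse#ppokge]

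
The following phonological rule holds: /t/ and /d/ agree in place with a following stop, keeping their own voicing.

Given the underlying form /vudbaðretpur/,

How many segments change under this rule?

/d/ before /b/ (labial) → [b]
/t/ before /p/ (labial) → [p]
2 segments change.

2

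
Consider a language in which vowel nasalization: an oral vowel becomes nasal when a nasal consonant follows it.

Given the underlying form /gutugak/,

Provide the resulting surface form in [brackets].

no segment meets the rule's conditions; no change.

[gutugak]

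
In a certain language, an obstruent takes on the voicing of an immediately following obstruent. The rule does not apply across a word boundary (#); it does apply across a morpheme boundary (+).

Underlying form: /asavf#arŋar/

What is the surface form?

[asaff#arŋar]

/v/ before /f/ (voiceless) → [f]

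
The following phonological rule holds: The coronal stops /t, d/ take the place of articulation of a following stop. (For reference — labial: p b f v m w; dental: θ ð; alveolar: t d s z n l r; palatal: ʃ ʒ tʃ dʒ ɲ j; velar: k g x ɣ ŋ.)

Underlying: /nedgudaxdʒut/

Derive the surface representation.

[neggudaxdʒut]

/d/ before /g/ (velar) → [g]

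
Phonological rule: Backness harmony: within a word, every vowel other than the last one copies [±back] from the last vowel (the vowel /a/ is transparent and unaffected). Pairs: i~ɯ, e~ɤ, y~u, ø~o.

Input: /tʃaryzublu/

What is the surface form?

/y/ harmonizes with /u/ ([+back]) → [u]

[tʃaruzublu]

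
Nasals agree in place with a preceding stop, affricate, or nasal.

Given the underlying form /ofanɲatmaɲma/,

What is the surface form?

/ɲ/ after /n/ (alveolar) → [n]
/m/ after /t/ (alveolar) → [n]
/m/ after /ɲ/ (palatal) → [ɲ]

[ofannatnaɲɲa]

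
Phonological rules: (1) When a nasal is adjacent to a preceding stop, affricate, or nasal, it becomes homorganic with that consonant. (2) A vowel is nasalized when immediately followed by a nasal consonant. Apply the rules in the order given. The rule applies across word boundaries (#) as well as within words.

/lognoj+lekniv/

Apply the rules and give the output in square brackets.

Rule 1: /n/ after /g/ (velar) → [ŋ]
Rule 1: /n/ after /k/ (velar) → [ŋ]
After rule 1: logŋoj+lekŋiv
Rule 2: no segment meets the rule's conditions; no change.

[logŋoj+lekŋiv]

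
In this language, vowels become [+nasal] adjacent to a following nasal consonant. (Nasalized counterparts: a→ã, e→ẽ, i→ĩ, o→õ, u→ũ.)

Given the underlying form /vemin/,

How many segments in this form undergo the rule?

/e/ before nasal /m/ → [ẽ]
/i/ before nasal /n/ → [ĩ]
2 segments change.

2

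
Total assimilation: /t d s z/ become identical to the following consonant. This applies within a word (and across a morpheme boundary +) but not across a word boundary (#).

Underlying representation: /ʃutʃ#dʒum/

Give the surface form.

no segment meets the rule's conditions; no change.

[ʃutʃ#dʒum]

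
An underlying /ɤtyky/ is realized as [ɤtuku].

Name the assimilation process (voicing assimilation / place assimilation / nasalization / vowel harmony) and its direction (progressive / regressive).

vowel harmony, progressive

/y/→[u] /y/→[u].
Vowels agree with the first vowel, so the harmony is progressive.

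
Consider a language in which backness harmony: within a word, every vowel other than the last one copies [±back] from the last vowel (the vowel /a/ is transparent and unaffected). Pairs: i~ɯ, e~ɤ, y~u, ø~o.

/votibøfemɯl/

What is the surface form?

/i/ harmonizes with /ɯ/ ([+back]) → [ɯ]
/ø/ harmonizes with /ɯ/ ([+back]) → [o]
/e/ harmonizes with /ɯ/ ([+back]) → [ɤ]

[votɯbofɤmɯl]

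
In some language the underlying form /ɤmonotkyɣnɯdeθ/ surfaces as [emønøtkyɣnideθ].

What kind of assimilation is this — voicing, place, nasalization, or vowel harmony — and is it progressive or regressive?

vowel harmony, regressive

/ɤ/→[e] /o/→[ø] /o/→[ø] /ɯ/→[i].
Vowels agree with the last vowel, so the harmony is regressive.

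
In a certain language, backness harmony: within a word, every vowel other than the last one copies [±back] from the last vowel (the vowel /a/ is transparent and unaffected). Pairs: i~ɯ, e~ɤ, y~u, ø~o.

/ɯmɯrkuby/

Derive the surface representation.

[imirkyby]

/ɯ/ harmonizes with /y/ ([-back]) → [i]
/ɯ/ harmonizes with /y/ ([-back]) → [i]
/u/ harmonizes with /y/ ([-back]) → [y]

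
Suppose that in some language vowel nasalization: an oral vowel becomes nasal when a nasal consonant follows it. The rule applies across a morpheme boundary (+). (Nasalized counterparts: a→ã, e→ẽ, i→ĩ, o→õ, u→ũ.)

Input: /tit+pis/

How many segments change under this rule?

No segment meets the rule's conditions.

0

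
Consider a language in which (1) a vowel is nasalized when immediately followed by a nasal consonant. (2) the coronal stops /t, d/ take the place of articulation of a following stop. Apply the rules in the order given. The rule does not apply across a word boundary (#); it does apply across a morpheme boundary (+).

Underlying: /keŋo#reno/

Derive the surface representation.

Rule 1: /e/ before nasal /ŋ/ → [ẽ]
Rule 1: /e/ before nasal /n/ → [ẽ]
After rule 1: kẽŋo#rẽno
Rule 2: no segment meets the rule's conditions; no change.

[kẽŋo#rẽno]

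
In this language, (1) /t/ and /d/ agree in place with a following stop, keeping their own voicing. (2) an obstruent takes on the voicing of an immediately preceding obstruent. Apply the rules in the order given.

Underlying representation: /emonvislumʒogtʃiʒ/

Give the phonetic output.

Rule 1: no segment meets the rule's conditions; no change.
After rule 1: emonvislumʒogtʃiʒ
Rule 2: /tʃ/ after /g/ (voiced) → [dʒ]

[emonvislumʒogdʒiʒ]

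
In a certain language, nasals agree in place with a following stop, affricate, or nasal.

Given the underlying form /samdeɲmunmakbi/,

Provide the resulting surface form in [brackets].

[sandemmummakbi]

/m/ before /d/ (alveolar) → [n]
/ɲ/ before /m/ (labial) → [m]
/n/ before /m/ (labial) → [m]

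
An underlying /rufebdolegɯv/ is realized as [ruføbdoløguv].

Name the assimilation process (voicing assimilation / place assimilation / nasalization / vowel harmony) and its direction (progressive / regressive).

/e/→[ø] /e/→[ø] /ɯ/→[u].
Vowels agree with the first vowel, so the harmony is progressive.

vowel harmony, progressive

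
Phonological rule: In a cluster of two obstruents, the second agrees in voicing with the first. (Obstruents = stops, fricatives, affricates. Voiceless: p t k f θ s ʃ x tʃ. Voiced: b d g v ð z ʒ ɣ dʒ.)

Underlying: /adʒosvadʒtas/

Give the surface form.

[adʒosfadʒdas]

/v/ after /s/ (voiceless) → [f]
/t/ after /dʒ/ (voiced) → [d]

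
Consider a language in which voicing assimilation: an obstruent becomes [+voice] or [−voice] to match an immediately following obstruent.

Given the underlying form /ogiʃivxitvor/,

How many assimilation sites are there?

2

/v/ before /x/ (voiceless) → [f]
/t/ before /v/ (voiced) → [d]
2 segments change.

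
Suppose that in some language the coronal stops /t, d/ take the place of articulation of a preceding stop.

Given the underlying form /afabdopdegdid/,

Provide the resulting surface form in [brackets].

/d/ after /b/ (labial) → [b]
/d/ after /p/ (labial) → [b]
/d/ after /g/ (velar) → [g]

[afabbopbeggid]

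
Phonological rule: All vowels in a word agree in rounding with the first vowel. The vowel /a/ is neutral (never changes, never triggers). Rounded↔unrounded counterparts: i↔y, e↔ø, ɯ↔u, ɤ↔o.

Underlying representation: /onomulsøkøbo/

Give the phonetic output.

no segment meets the rule's conditions; no change.

[onomulsøkøbo]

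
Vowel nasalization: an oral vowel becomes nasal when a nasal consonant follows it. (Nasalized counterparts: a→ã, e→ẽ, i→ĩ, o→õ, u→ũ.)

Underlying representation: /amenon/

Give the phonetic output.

/a/ before nasal /m/ → [ã]
/e/ before nasal /n/ → [ẽ]
/o/ before nasal /n/ → [õ]

[ãmẽnõn]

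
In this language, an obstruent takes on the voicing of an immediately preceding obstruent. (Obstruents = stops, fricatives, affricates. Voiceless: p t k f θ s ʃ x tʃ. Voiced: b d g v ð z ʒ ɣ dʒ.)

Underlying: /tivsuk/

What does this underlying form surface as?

[tivzuk]

/s/ after /v/ (voiced) → [z]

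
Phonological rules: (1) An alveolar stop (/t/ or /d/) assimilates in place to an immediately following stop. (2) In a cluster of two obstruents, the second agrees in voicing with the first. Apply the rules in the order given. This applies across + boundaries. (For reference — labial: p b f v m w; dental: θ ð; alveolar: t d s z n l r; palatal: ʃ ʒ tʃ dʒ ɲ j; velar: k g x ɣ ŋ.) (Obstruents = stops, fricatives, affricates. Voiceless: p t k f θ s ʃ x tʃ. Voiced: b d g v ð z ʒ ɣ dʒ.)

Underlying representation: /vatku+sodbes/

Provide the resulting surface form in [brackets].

[vakku+sobbes]

Rule 1: /t/ before /k/ (velar) → [k]
Rule 1: /d/ before /b/ (labial) → [b]
After rule 1: vakku+sobbes
Rule 2: no segment meets the rule's conditions; no change.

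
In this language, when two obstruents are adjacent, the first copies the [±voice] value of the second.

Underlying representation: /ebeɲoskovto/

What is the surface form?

[ebeɲoskofto]

/v/ before /t/ (voiceless) → [f]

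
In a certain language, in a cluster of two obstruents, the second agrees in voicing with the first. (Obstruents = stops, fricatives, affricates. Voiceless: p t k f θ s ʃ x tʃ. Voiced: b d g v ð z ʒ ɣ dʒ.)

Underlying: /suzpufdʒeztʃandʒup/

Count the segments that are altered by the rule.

3

/p/ after /z/ (voiced) → [b]
/dʒ/ after /f/ (voiceless) → [tʃ]
/tʃ/ after /z/ (voiced) → [dʒ]
3 segments change.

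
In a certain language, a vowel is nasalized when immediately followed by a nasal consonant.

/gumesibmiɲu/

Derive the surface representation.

/u/ before nasal /m/ → [ũ]
/i/ before nasal /ɲ/ → [ĩ]

[gũmesibmĩɲu]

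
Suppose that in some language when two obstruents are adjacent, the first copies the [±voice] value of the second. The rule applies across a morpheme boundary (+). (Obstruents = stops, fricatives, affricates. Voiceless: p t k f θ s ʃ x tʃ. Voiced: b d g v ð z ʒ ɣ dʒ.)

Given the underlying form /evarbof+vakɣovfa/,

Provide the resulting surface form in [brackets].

/f/ before /v/ (voiced) → [v]
/k/ before /ɣ/ (voiced) → [g]
/v/ before /f/ (voiceless) → [f]

[evarbov+vagɣoffa]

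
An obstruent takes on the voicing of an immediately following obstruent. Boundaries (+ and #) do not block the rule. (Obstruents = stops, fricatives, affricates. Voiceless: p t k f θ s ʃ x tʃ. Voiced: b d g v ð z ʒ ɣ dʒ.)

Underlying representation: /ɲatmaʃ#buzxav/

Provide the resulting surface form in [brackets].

/ʃ/ before /b/ (voiced) → [ʒ]
/z/ before /x/ (voiceless) → [s]

[ɲatmaʒ#busxav]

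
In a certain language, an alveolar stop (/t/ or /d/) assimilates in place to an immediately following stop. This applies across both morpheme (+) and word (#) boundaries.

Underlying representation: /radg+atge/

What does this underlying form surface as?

[ragg+akge]

/d/ before /g/ (velar) → [g]
/t/ before /g/ (velar) → [k]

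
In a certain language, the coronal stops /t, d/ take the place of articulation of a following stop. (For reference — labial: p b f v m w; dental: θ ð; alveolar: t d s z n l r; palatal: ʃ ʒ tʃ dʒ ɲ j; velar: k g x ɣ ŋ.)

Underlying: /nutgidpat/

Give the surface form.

/t/ before /g/ (velar) → [k]
/d/ before /p/ (labial) → [b]

[nukgibpat]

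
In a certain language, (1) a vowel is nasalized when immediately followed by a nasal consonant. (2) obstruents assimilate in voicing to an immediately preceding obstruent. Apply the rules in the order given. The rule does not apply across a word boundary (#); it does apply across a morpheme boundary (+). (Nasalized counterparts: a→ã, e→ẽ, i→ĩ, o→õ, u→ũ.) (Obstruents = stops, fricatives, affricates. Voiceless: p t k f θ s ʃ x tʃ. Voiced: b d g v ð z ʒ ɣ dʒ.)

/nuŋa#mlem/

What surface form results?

Rule 1: /u/ before nasal /ŋ/ → [ũ]
Rule 1: /e/ before nasal /m/ → [ẽ]
After rule 1: nũŋa#mlẽm
Rule 2: no segment meets the rule's conditions; no change.

[nũŋa#mlẽm]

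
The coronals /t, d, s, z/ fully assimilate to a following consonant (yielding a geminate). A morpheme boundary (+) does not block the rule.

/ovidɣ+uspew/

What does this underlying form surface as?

[oviɣɣ+uppew]

/d/ before /ɣ/ → [ɣ] (total assimilation)
/s/ before /p/ → [p] (total assimilation)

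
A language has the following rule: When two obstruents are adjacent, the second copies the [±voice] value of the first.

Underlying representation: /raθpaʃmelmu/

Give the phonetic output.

[raθpaʃmelmu]

no segment meets the rule's conditions; no change.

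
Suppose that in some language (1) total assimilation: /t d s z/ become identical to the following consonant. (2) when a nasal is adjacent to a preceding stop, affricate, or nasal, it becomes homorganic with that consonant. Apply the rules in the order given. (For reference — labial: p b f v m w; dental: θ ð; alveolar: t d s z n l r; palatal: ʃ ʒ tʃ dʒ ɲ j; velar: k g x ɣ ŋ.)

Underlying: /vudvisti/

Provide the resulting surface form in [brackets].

Rule 1: /d/ before /v/ → [v] (total assimilation)
Rule 1: /s/ before /t/ → [t] (total assimilation)
After rule 1: vuvvitti
Rule 2: no segment meets the rule's conditions; no change.

[vuvvitti]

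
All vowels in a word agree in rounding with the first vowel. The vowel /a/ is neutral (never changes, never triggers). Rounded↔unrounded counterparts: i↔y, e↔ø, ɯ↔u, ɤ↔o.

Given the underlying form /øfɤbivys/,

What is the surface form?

/ɤ/ harmonizes with /ø/ ([+round]) → [o]
/i/ harmonizes with /ø/ ([+round]) → [y]

[øfobyvys]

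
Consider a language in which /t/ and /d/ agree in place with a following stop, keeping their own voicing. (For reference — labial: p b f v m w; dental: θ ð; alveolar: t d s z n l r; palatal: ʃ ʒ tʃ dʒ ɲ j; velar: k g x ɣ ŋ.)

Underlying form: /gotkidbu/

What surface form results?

/t/ before /k/ (velar) → [k]
/d/ before /b/ (labial) → [b]

[gokkibbu]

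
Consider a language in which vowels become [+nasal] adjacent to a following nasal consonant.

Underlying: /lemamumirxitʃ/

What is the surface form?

/e/ before nasal /m/ → [ẽ]
/a/ before nasal /m/ → [ã]
/u/ before nasal /m/ → [ũ]

[lẽmãmũmirxitʃ]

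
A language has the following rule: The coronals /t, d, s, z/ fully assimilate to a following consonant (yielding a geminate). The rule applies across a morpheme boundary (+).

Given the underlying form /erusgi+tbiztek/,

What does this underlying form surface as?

/s/ before /g/ → [g] (total assimilation)
/t/ before /b/ → [b] (total assimilation)
/z/ before /t/ → [t] (total assimilation)

[eruggi+bbittek]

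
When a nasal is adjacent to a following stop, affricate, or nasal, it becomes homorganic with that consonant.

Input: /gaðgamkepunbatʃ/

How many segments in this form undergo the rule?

2

/m/ before /k/ (velar) → [ŋ]
/n/ before /b/ (labial) → [m]
2 segments change.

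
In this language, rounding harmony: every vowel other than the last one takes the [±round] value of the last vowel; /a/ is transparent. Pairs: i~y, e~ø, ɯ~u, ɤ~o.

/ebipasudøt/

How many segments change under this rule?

/e/ harmonizes with /ø/ ([+round]) → [ø]
/i/ harmonizes with /ø/ ([+round]) → [y]
2 segments change.

2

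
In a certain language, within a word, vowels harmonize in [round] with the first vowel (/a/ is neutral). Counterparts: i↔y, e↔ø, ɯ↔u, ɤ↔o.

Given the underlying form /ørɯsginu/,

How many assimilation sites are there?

/ɯ/ harmonizes with /ø/ ([+round]) → [u]
/i/ harmonizes with /ø/ ([+round]) → [y]
2 segments change.

2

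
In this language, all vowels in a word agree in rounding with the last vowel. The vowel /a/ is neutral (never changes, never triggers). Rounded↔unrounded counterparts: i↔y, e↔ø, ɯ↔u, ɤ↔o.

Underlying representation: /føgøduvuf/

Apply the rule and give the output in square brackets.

no segment meets the rule's conditions; no change.

[føgøduvuf]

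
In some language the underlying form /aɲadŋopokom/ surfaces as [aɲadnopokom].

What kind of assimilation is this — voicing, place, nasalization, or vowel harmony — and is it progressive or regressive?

/ŋ/→[n].
Each target copies a feature from the preceding segment, so the direction is progressive.

place assimilation, progressive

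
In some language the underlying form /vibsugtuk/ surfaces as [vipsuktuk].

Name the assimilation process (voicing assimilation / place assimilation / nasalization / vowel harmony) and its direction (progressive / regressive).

/b/→[p] /g/→[k].
Each target copies a feature from the following segment, so the direction is regressive.

voicing assimilation, regressive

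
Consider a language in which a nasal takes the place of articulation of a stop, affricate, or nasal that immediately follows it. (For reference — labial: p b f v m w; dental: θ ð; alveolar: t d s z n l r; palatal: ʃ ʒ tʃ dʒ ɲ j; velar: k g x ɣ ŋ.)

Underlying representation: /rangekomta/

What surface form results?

/n/ before /g/ (velar) → [ŋ]
/m/ before /t/ (alveolar) → [n]

[raŋgekonta]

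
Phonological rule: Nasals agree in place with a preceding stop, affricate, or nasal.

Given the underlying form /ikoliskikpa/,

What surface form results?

[ikoliskikpa]

no segment meets the rule's conditions; no change.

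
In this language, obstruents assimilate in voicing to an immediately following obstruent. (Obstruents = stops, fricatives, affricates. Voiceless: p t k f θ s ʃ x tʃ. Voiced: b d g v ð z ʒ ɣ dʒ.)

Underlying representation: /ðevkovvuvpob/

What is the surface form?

[ðefkovvufpob]

/v/ before /k/ (voiceless) → [f]
/v/ before /p/ (voiceless) → [f]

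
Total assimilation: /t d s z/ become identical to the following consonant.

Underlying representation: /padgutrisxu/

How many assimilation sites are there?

3

/d/ before /g/ → [g] (total assimilation)
/t/ before /r/ → [r] (total assimilation)
/s/ before /x/ → [x] (total assimilation)
3 segments change.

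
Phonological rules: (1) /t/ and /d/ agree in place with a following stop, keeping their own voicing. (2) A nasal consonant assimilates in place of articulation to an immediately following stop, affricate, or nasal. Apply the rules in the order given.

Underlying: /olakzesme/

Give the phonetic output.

[olakzesme]

Rule 1: no segment meets the rule's conditions; no change.
After rule 1: olakzesme
Rule 2: no segment meets the rule's conditions; no change.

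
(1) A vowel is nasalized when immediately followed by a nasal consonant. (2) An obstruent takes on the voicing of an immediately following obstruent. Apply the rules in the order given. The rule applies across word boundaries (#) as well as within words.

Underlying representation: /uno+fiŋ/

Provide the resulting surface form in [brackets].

[ũno+fĩŋ]

Rule 1: /u/ before nasal /n/ → [ũ]
Rule 1: /i/ before nasal /ŋ/ → [ĩ]
After rule 1: ũno+fĩŋ
Rule 2: no segment meets the rule's conditions; no change.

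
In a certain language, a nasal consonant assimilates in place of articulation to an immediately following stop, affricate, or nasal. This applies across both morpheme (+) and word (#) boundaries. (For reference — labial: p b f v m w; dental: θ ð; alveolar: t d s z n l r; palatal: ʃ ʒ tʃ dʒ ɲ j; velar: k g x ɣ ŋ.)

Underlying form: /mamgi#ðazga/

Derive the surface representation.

/m/ before /g/ (velar) → [ŋ]

[maŋgi#ðazga]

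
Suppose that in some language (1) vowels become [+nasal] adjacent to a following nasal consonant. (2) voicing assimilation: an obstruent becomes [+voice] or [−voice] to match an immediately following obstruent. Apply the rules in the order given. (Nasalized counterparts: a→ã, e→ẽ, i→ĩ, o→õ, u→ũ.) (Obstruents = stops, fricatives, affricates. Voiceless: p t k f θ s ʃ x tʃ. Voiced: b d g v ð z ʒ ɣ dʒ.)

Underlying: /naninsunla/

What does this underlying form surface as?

[nãnĩnsũnla]

Rule 1: /a/ before nasal /n/ → [ã]
Rule 1: /i/ before nasal /n/ → [ĩ]
Rule 1: /u/ before nasal /n/ → [ũ]
After rule 1: nãnĩnsũnla
Rule 2: no segment meets the rule's conditions; no change.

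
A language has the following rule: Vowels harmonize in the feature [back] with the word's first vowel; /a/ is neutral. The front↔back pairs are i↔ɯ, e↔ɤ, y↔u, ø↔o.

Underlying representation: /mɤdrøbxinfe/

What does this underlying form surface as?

/ø/ harmonizes with /ɤ/ ([+back]) → [o]
/i/ harmonizes with /ɤ/ ([+back]) → [ɯ]
/e/ harmonizes with /ɤ/ ([+back]) → [ɤ]

[mɤdrobxɯnfɤ]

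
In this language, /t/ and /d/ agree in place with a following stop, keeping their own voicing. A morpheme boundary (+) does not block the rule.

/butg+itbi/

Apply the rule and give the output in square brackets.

[bukg+ipbi]

/t/ before /g/ (velar) → [k]
/t/ before /b/ (labial) → [p]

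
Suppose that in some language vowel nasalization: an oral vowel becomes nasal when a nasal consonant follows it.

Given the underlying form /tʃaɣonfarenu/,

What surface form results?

/o/ before nasal /n/ → [õ]
/e/ before nasal /n/ → [ẽ]

[tʃaɣõnfarẽnu]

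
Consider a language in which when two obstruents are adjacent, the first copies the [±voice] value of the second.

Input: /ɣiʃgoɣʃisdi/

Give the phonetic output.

/ʃ/ before /g/ (voiced) → [ʒ]
/ɣ/ before /ʃ/ (voiceless) → [x]
/s/ before /d/ (voiced) → [z]

[ɣiʒgoxʃizdi]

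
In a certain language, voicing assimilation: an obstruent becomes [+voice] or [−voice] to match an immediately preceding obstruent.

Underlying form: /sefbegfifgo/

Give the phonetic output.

/b/ after /f/ (voiceless) → [p]
/f/ after /g/ (voiced) → [v]
/g/ after /f/ (voiceless) → [k]

[sefpegvifko]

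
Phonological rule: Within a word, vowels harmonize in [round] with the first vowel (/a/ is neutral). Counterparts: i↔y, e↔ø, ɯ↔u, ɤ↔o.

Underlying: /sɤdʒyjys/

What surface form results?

/y/ harmonizes with /ɤ/ ([-round]) → [i]
/y/ harmonizes with /ɤ/ ([-round]) → [i]

[sɤdʒijis]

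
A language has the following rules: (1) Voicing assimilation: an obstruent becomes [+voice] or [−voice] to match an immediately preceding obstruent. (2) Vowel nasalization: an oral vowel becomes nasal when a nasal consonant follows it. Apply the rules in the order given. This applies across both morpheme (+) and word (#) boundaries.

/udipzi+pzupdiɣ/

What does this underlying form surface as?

Rule 1: /z/ after /p/ (voiceless) → [s]
Rule 1: /z/ after /p/ (voiceless) → [s]
Rule 1: /d/ after /p/ (voiceless) → [t]
After rule 1: udipsi+psuptiɣ
Rule 2: no segment meets the rule's conditions; no change.

[udipsi+psuptiɣ]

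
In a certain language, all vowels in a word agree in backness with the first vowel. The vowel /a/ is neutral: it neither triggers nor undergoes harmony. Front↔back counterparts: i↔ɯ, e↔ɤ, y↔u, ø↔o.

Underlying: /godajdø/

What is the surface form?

[godajdo]

/ø/ harmonizes with /o/ ([+back]) → [o]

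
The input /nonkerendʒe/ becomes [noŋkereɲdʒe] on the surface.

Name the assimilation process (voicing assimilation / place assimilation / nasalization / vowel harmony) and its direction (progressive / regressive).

place assimilation, regressive

/n/→[ŋ] /n/→[ɲ].
Each target copies a feature from the following segment, so the direction is regressive.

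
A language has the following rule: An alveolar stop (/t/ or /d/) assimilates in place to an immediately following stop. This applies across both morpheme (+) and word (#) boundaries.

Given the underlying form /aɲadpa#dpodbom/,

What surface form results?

/d/ before /p/ (labial) → [b]
/d/ before /p/ (labial) → [b]
/d/ before /b/ (labial) → [b]

[aɲabpa#bpobbom]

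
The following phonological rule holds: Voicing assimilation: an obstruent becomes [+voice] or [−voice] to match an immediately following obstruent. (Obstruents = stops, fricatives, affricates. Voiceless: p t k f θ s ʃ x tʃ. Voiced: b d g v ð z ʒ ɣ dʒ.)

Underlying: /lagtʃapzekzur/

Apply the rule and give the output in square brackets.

[laktʃabzegzur]

/g/ before /tʃ/ (voiceless) → [k]
/p/ before /z/ (voiced) → [b]
/k/ before /z/ (voiced) → [g]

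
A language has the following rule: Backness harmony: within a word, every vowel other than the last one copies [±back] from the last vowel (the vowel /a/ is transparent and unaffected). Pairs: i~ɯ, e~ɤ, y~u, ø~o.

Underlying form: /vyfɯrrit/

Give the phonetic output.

/ɯ/ harmonizes with /i/ ([-back]) → [i]

[vyfirrit]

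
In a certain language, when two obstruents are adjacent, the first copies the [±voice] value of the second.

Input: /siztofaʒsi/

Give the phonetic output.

[sistofaʃsi]

/z/ before /t/ (voiceless) → [s]
/ʒ/ before /s/ (voiceless) → [ʃ]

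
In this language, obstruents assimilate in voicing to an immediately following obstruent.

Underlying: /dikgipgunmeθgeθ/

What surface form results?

/k/ before /g/ (voiced) → [g]
/p/ before /g/ (voiced) → [b]
/θ/ before /g/ (voiced) → [ð]

[diggibgunmeðgeθ]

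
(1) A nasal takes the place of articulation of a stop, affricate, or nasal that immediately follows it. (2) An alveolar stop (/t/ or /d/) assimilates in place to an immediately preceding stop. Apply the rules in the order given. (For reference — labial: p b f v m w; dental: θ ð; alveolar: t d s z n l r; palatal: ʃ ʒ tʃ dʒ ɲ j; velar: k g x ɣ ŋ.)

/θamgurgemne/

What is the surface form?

Rule 1: /m/ before /g/ (velar) → [ŋ]
Rule 1: /m/ before /n/ (alveolar) → [n]
After rule 1: θaŋgurgenne
Rule 2: no segment meets the rule's conditions; no change.

[θaŋgurgenne]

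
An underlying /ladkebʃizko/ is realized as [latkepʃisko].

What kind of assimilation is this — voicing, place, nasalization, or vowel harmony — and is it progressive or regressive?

/d/→[t] /b/→[p] /z/→[s].
Each target copies a feature from the following segment, so the direction is regressive.

voicing assimilation, regressive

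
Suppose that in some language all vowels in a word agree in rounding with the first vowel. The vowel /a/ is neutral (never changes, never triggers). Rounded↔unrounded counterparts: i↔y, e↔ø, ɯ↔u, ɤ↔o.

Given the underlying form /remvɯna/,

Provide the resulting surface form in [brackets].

[remvɯna]

no segment meets the rule's conditions; no change.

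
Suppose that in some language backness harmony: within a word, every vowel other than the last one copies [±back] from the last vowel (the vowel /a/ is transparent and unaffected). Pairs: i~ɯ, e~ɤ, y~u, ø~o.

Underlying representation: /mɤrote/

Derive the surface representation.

[merøte]

/ɤ/ harmonizes with /e/ ([-back]) → [e]
/o/ harmonizes with /e/ ([-back]) → [ø]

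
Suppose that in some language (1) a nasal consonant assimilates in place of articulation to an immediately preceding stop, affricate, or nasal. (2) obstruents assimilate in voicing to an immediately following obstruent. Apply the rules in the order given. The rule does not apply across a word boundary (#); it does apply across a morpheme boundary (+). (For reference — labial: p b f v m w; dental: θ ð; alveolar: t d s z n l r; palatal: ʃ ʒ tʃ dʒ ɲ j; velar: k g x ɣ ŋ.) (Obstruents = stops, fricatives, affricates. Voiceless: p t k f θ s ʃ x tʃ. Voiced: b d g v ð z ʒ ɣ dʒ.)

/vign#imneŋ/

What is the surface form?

Rule 1: /n/ after /g/ (velar) → [ŋ]
Rule 1: /n/ after /m/ (labial) → [m]
After rule 1: vigŋ#immeŋ
Rule 2: no segment meets the rule's conditions; no change.

[vigŋ#immeŋ]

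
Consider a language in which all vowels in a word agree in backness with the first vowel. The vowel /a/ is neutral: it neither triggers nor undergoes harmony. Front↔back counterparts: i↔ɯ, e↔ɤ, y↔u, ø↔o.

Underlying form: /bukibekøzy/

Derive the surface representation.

[bukɯbɤkozu]

/i/ harmonizes with /u/ ([+back]) → [ɯ]
/e/ harmonizes with /u/ ([+back]) → [ɤ]
/ø/ harmonizes with /u/ ([+back]) → [o]
/y/ harmonizes with /u/ ([+back]) → [u]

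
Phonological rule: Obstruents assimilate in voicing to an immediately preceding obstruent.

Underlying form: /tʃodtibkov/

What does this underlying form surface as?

/t/ after /d/ (voiced) → [d]
/k/ after /b/ (voiced) → [g]

[tʃoddibgov]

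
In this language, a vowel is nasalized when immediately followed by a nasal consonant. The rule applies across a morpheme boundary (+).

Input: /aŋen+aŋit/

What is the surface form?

[ãŋẽn+ãŋit]

/a/ before nasal /ŋ/ → [ã]
/e/ before nasal /n/ → [ẽ]
/a/ before nasal /ŋ/ → [ã]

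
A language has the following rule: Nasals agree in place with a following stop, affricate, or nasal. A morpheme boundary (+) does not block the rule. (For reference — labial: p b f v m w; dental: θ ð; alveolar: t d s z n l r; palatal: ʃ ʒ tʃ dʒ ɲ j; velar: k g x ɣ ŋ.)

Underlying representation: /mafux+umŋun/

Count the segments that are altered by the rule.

/m/ before /ŋ/ (velar) → [ŋ]
1 segment changes.

1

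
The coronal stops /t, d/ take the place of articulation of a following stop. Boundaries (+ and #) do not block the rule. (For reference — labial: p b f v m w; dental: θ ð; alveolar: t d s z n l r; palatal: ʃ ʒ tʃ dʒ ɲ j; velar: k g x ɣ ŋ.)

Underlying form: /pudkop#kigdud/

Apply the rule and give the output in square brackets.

[pugkop#kigdud]

/d/ before /k/ (velar) → [g]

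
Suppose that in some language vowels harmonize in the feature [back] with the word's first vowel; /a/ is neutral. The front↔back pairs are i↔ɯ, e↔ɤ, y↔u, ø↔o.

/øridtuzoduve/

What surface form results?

[øridtyzødyve]

/u/ harmonizes with /ø/ ([-back]) → [y]
/o/ harmonizes with /ø/ ([-back]) → [ø]
/u/ harmonizes with /ø/ ([-back]) → [y]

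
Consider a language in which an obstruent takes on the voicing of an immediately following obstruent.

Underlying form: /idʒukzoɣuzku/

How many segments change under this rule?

/k/ before /z/ (voiced) → [g]
/z/ before /k/ (voiceless) → [s]
2 segments change.

2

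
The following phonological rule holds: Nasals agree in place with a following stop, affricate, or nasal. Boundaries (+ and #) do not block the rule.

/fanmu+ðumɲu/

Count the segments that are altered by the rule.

2

/n/ before /m/ (labial) → [m]
/m/ before /ɲ/ (palatal) → [ɲ]
2 segments change.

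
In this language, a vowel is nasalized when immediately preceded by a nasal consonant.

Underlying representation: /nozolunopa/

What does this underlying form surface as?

/o/ after nasal /n/ → [õ]
/o/ after nasal /n/ → [õ]

[nõzolunõpa]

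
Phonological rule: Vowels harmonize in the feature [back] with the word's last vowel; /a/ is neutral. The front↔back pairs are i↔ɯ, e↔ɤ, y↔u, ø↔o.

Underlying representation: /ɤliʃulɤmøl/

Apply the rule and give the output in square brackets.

/ɤ/ harmonizes with /ø/ ([-back]) → [e]
/u/ harmonizes with /ø/ ([-back]) → [y]
/ɤ/ harmonizes with /ø/ ([-back]) → [e]

[eliʃylemøl]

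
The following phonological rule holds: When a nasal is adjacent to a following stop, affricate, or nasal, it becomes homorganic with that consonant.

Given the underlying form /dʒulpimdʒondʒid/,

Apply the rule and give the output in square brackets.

/m/ before /dʒ/ (palatal) → [ɲ]
/n/ before /dʒ/ (palatal) → [ɲ]

[dʒulpiɲdʒoɲdʒid]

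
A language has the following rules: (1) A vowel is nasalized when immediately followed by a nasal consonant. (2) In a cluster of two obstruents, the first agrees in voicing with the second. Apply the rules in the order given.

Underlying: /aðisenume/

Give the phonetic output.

Rule 1: /e/ before nasal /n/ → [ẽ]
Rule 1: /u/ before nasal /m/ → [ũ]
After rule 1: aðisẽnũme
Rule 2: no segment meets the rule's conditions; no change.

[aðisẽnũme]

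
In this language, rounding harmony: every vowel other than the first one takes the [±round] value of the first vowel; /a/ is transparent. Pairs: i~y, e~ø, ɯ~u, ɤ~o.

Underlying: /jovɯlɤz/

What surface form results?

[jovuloz]

/ɯ/ harmonizes with /o/ ([+round]) → [u]
/ɤ/ harmonizes with /o/ ([+round]) → [o]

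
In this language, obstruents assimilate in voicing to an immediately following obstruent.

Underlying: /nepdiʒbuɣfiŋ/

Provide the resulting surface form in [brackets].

/p/ before /d/ (voiced) → [b]
/ɣ/ before /f/ (voiceless) → [x]

[nebdiʒbuxfiŋ]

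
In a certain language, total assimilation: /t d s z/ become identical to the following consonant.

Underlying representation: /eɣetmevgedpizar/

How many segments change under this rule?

/t/ before /m/ → [m] (total assimilation)
/d/ before /p/ → [p] (total assimilation)
2 segments change.

2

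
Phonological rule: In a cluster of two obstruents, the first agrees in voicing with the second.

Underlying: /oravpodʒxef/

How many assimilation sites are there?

/v/ before /p/ (voiceless) → [f]
/dʒ/ before /x/ (voiceless) → [tʃ]
2 segments change.

2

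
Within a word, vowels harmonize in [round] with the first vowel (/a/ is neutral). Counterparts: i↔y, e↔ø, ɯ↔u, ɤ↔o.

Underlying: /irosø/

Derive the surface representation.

[irɤse]

/o/ harmonizes with /i/ ([-round]) → [ɤ]
/ø/ harmonizes with /i/ ([-round]) → [e]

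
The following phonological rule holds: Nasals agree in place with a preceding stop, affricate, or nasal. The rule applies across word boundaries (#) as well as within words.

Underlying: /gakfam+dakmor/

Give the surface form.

/m/ after /k/ (velar) → [ŋ]

[gakfam+dakŋor]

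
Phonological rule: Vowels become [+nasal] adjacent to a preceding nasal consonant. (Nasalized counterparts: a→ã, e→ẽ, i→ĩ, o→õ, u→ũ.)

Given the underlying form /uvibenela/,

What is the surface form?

/e/ after nasal /n/ → [ẽ]

[uvibenẽla]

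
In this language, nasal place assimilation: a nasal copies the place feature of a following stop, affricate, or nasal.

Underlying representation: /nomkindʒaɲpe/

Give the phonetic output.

[noŋkiɲdʒampe]

/m/ before /k/ (velar) → [ŋ]
/n/ before /dʒ/ (palatal) → [ɲ]
/ɲ/ before /p/ (labial) → [m]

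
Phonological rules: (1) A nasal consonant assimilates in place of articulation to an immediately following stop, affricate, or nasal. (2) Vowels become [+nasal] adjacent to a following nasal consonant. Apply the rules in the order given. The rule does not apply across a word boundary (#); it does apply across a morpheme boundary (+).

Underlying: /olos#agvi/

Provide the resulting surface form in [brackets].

Rule 1: no segment meets the rule's conditions; no change.
After rule 1: olos#agvi
Rule 2: no segment meets the rule's conditions; no change.

[olos#agvi]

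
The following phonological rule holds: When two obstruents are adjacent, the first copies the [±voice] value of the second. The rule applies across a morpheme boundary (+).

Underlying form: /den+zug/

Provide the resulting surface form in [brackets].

no segment meets the rule's conditions; no change.

[den+zug]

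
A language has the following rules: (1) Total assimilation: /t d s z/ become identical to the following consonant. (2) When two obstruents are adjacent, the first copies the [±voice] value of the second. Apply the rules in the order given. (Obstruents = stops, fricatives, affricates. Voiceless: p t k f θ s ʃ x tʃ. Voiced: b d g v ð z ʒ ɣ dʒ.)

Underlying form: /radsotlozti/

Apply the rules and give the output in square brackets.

[rassollotti]

Rule 1: /d/ before /s/ → [s] (total assimilation)
Rule 1: /t/ before /l/ → [l] (total assimilation)
Rule 1: /z/ before /t/ → [t] (total assimilation)
After rule 1: rassollotti
Rule 2: no segment meets the rule's conditions; no change.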